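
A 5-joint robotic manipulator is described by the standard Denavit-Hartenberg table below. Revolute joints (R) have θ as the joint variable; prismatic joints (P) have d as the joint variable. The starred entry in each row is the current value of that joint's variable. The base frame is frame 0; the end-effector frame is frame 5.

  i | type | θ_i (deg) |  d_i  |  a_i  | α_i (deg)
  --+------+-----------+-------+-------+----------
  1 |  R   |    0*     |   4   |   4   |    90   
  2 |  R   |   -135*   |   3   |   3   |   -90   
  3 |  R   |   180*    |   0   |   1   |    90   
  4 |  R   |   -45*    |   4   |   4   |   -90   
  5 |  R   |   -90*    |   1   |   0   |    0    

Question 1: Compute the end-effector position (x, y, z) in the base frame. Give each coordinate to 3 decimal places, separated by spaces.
after link 1: o_1 = (4.0000, 0.0000, 4.0000)
after link 2: o_2 = (1.8787, -3.0000, 1.8787)
after link 3: o_3 = (2.5858, -3.0000, 2.5858)
after link 4: o_4 = (2.5858, 1.0000, 6.5858)
after link 5: o_5 = (3.5858, 1.0000, 6.5858)

3.586 1.000 6.586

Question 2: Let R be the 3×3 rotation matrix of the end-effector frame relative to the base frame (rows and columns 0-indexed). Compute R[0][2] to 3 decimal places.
End-effector z-axis (col 2 of R) = (1.0000,0.0000,-0.0000)
R[0][2] = 1.0000

1.000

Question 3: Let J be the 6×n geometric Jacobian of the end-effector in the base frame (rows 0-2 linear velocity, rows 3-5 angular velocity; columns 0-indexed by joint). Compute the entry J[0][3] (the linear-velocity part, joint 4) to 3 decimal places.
4.000

axis z_3 = (0.0000,1.0000,-0.0000); lever o_n−o_3 = (1.0000,4.0000,4.0000)
cross product → J_v[:, 3] = (4.0000,-0.0000,-1.0000)
J_ω[:, 3] = z_3
entry J[0][3] = 4.0000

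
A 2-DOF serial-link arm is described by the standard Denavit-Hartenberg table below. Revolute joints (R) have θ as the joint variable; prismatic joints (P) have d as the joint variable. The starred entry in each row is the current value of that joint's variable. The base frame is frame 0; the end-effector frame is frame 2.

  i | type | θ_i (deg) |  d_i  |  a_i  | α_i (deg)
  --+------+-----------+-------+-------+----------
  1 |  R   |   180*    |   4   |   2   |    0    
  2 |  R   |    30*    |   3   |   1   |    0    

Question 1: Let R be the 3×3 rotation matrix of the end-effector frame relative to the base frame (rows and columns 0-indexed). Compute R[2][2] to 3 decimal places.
1.000

End-effector z-axis (col 2 of R) = (0.0000,0.0000,1.0000)
R[2][2] = 1.0000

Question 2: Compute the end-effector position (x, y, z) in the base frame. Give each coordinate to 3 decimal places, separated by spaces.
after link 1: o_1 = (-2.0000, 0.0000, 4.0000)
after link 2: o_2 = (-2.8660, -0.5000, 7.0000)

-2.866 -0.500 7.000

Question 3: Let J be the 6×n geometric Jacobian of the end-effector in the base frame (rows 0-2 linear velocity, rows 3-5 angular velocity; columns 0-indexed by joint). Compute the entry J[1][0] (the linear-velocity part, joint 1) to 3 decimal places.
axis z_0 = ẑ; lever o_n−o_0 = (-2.8660,-0.5000,7.0000)
cross product → J_v[:, 0] = (0.5000,-2.8660,0.0000)
J_ω[:, 0] = z_0
entry J[1][0] = -2.8660

-2.866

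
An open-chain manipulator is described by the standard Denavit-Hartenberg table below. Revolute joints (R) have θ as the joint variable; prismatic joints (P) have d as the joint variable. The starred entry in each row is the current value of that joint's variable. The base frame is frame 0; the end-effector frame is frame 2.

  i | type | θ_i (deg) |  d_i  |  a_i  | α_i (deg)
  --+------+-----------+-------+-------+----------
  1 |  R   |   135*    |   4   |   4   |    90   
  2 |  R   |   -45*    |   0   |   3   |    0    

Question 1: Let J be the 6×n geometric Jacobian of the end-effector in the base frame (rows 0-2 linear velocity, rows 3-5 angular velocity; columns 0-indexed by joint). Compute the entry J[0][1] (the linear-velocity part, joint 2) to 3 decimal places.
-1.500

axis z_1 = (0.7071,0.7071,0.0000); lever o_n−o_1 = (-1.5000,1.5000,-2.1213)
cross product → J_v[:, 1] = (-1.5000,1.5000,2.1213)
J_ω[:, 1] = z_1
entry J[0][1] = -1.5000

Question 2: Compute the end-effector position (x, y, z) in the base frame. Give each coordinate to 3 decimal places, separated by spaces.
-4.328 4.328 1.879

after link 1: o_1 = (-2.8284, 2.8284, 4.0000)
after link 2: o_2 = (-4.3284, 4.3284, 1.8787)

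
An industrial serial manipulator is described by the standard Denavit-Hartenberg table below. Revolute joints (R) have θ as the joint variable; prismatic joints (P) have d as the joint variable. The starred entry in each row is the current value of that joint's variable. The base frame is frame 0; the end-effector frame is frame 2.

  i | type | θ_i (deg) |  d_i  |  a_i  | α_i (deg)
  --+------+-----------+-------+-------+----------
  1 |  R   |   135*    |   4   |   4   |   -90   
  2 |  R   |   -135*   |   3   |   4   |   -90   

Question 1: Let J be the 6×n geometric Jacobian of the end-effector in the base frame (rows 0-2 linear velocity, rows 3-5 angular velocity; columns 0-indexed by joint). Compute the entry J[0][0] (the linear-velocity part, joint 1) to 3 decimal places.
1.293

axis z_0 = ẑ; lever o_n−o_0 = (-2.9497,-1.2929,6.8284)
cross product → J_v[:, 0] = (1.2929,-2.9497,0.0000)
J_ω[:, 0] = z_0
entry J[0][0] = 1.2929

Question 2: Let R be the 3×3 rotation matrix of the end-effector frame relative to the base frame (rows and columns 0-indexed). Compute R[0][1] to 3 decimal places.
End-effector y-axis (col 1 of R) = (0.7071,0.7071,-0.0000)
R[0][1] = 0.7071

0.707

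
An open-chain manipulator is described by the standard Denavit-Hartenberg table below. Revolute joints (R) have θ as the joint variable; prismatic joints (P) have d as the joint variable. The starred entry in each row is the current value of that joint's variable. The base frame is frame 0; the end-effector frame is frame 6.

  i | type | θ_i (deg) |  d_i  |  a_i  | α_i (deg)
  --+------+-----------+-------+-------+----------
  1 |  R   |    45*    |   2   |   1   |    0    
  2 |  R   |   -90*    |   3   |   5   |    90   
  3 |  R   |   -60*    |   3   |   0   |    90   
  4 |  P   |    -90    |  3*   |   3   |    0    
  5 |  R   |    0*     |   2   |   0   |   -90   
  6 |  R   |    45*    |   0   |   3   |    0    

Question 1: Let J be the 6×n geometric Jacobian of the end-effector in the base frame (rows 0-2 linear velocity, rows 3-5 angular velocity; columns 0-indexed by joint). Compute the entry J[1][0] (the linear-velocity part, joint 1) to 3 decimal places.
axis z_0 = ẑ; lever o_n−o_0 = (3.9798,0.4344,3.5607)
cross product → J_v[:, 0] = (-0.4344,3.9798,0.0000)
J_ω[:, 0] = z_0
entry J[1][0] = 3.9798

3.980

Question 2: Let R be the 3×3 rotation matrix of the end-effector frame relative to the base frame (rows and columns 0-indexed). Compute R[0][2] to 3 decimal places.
0.354

End-effector z-axis (col 2 of R) = (0.3536,-0.3536,-0.8660)
R[0][2] = 0.3536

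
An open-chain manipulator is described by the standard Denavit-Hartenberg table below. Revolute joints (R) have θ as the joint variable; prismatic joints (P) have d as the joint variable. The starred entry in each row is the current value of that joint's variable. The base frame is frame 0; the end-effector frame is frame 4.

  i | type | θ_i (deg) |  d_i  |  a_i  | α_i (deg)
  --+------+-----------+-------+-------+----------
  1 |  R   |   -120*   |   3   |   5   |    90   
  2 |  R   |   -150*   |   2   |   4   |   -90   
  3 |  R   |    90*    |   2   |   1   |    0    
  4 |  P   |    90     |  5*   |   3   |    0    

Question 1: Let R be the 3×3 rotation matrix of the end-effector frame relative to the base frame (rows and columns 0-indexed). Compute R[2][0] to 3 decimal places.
End-effector x-axis (col 0 of R) = (-0.4330,-0.7500,0.5000)
R[2][0] = 0.5000

0.500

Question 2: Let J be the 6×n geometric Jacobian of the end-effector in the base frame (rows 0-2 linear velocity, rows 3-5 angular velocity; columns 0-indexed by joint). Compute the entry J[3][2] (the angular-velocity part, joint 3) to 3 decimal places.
-0.250

axis z_2 = (-0.2500,-0.4330,-0.8660); lever o_n−o_2 = (-2.1830,-5.7811,-4.5622)
cross product → J_v[:, 2] = (-3.0311,0.7500,0.5000)
J_ω[:, 2] = z_2
entry J[3][2] = -0.2500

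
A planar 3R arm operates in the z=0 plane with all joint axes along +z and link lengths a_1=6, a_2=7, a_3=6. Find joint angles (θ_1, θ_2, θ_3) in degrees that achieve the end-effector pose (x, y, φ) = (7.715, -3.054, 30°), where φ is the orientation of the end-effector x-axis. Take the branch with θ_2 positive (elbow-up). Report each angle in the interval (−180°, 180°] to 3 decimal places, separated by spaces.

-135.001 120.004 44.997

wrist centre = target − a_3·(cos φ, sin φ) = (2.5188, -6.0540)
cos θ_2 = (42.9955−6²−7²)/(2·6·7) = -0.5001; θ_2 = 120.0035° (elbow-up)
β = atan2(-6.0540,2.5188) = -67.4096°; ψ = atan2(6.0620,2.4996) = 67.5914°
θ_1 = β − ψ = -135.0010°
θ_3 = φ − θ_1 − θ_2 = 44.9975° (wrapped to (-180°,180°])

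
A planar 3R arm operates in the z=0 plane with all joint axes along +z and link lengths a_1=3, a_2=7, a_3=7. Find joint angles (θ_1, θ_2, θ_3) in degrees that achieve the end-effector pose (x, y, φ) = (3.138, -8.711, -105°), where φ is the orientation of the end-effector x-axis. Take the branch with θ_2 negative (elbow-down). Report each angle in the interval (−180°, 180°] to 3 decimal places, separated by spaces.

90.005 -135.002 -60.003

wrist centre = target − a_3·(cos φ, sin φ) = (4.9497, -1.9495)
cos θ_2 = (28.3005−3²−7²)/(2·3·7) = -0.7071; θ_2 = -135.0020° (elbow-down)
β = atan2(-1.9495,4.9497) = -21.4977°; ψ = atan2(-4.9496,-1.9499) = -111.5023°
θ_1 = β − ψ = 90.0046°
θ_3 = φ − θ_1 − θ_2 = -60.0026° (wrapped to (-180°,180°])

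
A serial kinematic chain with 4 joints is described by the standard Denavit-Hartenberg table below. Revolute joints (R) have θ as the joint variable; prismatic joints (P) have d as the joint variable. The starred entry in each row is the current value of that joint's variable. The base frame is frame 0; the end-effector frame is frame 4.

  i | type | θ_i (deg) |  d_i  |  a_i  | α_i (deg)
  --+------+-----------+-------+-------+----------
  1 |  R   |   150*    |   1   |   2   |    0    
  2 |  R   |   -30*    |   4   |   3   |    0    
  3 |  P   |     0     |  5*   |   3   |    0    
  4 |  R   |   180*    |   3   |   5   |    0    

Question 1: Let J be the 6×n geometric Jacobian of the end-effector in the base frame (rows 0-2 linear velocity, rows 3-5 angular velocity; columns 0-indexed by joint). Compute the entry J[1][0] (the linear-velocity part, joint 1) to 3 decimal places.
-2.232

axis z_0 = ẑ; lever o_n−o_0 = (-2.2321,1.8660,13.0000)
cross product → J_v[:, 0] = (-1.8660,-2.2321,0.0000)
J_ω[:, 0] = z_0
entry J[1][0] = -2.2321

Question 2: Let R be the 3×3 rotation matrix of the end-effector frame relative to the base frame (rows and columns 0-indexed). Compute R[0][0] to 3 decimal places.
0.500

End-effector x-axis (col 0 of R) = (0.5000,-0.8660,0.0000)
R[0][0] = 0.5000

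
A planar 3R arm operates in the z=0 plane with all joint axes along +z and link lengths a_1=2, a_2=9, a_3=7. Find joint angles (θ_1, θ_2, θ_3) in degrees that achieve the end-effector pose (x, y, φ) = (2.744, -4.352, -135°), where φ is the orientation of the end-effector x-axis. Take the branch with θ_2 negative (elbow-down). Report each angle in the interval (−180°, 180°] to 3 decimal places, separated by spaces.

wrist centre = target − a_3·(cos φ, sin φ) = (7.6937, 0.5977)
cos θ_2 = (59.5511−2²−9²)/(2·2·9) = -0.7069; θ_2 = -134.9845° (elbow-down)
β = atan2(0.5977,7.6937) = 4.4425°; ψ = atan2(-6.3657,-4.3622) = -124.4218°
θ_1 = β − ψ = 128.8644°
θ_3 = φ − θ_1 − θ_2 = -128.8799° (wrapped to (-180°,180°])

128.864 -134.984 -128.880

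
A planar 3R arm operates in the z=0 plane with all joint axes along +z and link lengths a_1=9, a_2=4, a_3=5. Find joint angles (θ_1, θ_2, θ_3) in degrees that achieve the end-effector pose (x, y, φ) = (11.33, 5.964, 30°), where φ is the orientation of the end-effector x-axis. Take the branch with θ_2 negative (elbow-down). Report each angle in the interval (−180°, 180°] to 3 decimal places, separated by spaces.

wrist centre = target − a_3·(cos φ, sin φ) = (6.9999, 3.4640)
cos θ_2 = (60.9975−9²−4²)/(2·9·4) = -0.5000; θ_2 = -120.0023° (elbow-down)
β = atan2(3.4640,6.9999) = 26.3292°; ψ = atan2(-3.4640,6.9999) = -26.3294°
θ_1 = β − ψ = 52.6587°
θ_3 = φ − θ_1 − θ_2 = 97.3436° (wrapped to (-180°,180°])

52.659 -120.002 97.344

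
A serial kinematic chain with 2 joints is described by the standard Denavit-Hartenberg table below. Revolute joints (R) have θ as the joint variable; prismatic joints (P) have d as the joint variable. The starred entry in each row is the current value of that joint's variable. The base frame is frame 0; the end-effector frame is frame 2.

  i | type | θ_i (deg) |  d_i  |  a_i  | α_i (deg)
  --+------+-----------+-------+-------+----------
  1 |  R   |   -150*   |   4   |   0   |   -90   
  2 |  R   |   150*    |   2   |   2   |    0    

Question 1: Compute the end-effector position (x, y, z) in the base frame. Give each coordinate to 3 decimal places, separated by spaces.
2.500 -0.866 3.000

after link 1: o_1 = (0.0000, 0.0000, 4.0000)
after link 2: o_2 = (2.5000, -0.8660, 3.0000)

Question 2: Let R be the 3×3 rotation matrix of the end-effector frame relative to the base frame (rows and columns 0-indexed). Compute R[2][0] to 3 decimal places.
-0.500

End-effector x-axis (col 0 of R) = (0.7500,0.4330,-0.5000)
R[2][0] = -0.5000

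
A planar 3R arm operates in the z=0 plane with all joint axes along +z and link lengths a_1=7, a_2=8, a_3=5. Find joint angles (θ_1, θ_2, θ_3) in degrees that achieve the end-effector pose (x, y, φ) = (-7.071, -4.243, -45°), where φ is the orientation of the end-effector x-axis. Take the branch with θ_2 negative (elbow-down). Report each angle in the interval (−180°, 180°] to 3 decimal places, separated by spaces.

wrist centre = target − a_3·(cos φ, sin φ) = (-10.6065, -0.7075)
cos θ_2 = (112.9991−7²−8²)/(2·7·8) = -0.0000; θ_2 = -90.0005° (elbow-down)
β = atan2(-0.7075,-10.6065) = -176.1840°; ψ = atan2(-8.0000,6.9999) = -48.8143°
θ_1 = β − ψ = -127.3696°
θ_3 = φ − θ_1 − θ_2 = 172.3701° (wrapped to (-180°,180°])

-127.370 -90.000 172.370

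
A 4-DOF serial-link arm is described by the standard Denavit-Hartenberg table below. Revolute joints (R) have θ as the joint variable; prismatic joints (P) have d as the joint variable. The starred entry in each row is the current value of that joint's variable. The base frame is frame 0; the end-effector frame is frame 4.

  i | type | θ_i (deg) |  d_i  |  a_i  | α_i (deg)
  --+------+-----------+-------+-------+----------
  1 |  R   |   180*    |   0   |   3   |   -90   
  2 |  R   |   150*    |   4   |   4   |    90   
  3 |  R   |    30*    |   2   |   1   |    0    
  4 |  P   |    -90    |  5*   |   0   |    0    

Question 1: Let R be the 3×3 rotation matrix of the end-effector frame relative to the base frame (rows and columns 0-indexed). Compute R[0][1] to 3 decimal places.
0.750

End-effector y-axis (col 1 of R) = (0.7500,-0.5000,-0.4330)
R[0][1] = 0.7500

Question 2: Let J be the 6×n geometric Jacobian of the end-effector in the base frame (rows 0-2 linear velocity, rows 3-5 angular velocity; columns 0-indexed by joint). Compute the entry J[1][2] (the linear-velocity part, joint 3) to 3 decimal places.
-0.866

axis z_2 = (-0.5000,-0.0000,-0.8660); lever o_n−o_2 = (-2.7500,-0.5000,-6.4952)
cross product → J_v[:, 2] = (-0.4330,-0.8660,0.2500)
J_ω[:, 2] = z_2
entry J[1][2] = -0.8660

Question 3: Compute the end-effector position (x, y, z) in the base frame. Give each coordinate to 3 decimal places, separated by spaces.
-2.286 -4.500 -8.495

after link 1: o_1 = (-3.0000, 0.0000, 0.0000)
after link 2: o_2 = (0.4641, -4.0000, -2.0000)
after link 3: o_3 = (0.2141, -4.5000, -4.1651)
after link 4: o_4 = (-2.2859, -4.5000, -8.4952)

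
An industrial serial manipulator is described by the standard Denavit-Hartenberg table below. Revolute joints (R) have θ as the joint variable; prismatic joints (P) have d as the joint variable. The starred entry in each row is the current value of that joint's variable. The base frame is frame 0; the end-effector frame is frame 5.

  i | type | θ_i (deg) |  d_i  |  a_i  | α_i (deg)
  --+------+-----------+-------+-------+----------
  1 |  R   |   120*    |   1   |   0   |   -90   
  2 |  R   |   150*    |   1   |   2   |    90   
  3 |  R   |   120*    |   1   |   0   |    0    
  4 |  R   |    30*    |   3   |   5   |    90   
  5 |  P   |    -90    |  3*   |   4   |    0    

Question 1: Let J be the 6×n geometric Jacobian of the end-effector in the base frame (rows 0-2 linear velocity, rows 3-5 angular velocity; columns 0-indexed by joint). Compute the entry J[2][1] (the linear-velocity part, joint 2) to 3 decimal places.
axis z_1 = (-0.8660,-0.5000,0.0000); lever o_n−o_1 = (-5.6405,-2.4264,0.4151)
cross product → J_v[:, 1] = (-0.2075,0.3595,-0.7189)
J_ω[:, 1] = z_1
entry J[2][1] = -0.7189

-0.719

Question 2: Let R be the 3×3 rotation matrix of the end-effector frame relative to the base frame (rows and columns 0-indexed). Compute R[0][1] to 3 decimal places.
End-effector y-axis (col 1 of R) = (-0.8080,0.3995,0.4330)
R[0][1] = -0.8080

-0.808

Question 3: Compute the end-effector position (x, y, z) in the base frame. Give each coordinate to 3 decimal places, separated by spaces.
after link 1: o_1 = (0.0000, 0.0000, 1.0000)
after link 2: o_2 = (-0.0000, -2.0000, 0.0000)
after link 3: o_3 = (-0.2500, -1.5670, -0.8660)
after link 4: o_4 = (-5.0401, 1.7296, -1.2990)
after link 5: o_5 = (-5.6405, -2.4264, 1.4151)

-5.641 -2.426 1.415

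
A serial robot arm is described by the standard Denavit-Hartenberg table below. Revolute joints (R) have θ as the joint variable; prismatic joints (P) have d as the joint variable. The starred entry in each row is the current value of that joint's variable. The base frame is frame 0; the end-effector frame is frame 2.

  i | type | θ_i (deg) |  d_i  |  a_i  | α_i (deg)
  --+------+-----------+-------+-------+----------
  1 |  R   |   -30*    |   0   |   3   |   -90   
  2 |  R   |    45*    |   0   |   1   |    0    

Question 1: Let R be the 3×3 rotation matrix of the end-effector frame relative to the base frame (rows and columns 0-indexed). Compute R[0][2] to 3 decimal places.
End-effector z-axis (col 2 of R) = (0.5000,0.8660,0.0000)
R[0][2] = 0.5000

0.500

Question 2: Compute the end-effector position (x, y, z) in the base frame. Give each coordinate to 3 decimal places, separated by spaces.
after link 1: o_1 = (2.5981, -1.5000, 0.0000)
after link 2: o_2 = (3.2104, -1.8536, -0.7071)

3.210 -1.854 -0.707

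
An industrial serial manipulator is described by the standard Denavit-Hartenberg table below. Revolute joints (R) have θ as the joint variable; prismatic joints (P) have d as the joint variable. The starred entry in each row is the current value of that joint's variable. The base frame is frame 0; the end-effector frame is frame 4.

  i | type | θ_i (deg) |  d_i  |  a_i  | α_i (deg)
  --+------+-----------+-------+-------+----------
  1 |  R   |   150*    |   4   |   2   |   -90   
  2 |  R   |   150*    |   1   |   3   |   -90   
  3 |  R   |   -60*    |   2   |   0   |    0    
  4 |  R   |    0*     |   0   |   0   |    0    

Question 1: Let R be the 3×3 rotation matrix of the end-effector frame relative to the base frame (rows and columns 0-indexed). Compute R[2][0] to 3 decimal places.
End-effector x-axis (col 0 of R) = (-0.0580,-0.9665,-0.2500)
R[2][0] = -0.2500

-0.250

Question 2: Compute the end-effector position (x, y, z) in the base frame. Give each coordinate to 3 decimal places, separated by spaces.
0.884 -1.665 4.232

after link 1: o_1 = (-1.7321, 1.0000, 4.0000)
after link 2: o_2 = (0.0179, -1.1651, 2.5000)
after link 3: o_3 = (0.8840, -1.6651, 4.2321)
after link 4: o_4 = (0.8840, -1.6651, 4.2321)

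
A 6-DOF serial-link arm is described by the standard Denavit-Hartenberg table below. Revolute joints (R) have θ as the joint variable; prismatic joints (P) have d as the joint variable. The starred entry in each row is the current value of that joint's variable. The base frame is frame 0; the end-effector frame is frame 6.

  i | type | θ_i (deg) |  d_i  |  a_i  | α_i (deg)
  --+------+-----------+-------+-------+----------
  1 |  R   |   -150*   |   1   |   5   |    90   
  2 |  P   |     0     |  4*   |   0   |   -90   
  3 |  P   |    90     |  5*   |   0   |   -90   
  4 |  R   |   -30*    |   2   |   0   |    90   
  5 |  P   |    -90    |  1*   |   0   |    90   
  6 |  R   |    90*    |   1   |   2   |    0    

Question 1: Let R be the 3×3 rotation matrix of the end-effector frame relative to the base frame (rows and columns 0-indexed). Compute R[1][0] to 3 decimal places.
End-effector x-axis (col 0 of R) = (-0.2500,0.4330,0.8660)
R[1][0] = 0.4330

0.433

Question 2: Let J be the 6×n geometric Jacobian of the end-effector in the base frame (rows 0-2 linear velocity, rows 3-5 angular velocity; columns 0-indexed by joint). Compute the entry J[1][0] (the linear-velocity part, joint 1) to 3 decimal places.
axis z_0 = ẑ; lever o_n−o_0 = (-5.7811,4.0131,8.0981)
cross product → J_v[:, 0] = (-4.0131,-5.7811,0.0000)
J_ω[:, 0] = z_0
entry J[1][0] = -5.7811

-5.781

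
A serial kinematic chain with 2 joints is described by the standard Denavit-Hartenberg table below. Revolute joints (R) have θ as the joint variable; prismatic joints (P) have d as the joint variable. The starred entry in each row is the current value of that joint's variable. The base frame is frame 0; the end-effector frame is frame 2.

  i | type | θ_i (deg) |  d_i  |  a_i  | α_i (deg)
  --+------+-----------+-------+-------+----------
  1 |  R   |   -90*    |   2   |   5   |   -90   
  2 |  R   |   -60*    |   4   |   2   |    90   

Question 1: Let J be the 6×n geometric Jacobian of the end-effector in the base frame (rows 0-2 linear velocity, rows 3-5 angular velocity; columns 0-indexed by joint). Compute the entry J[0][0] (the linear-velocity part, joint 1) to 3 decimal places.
6.000

axis z_0 = ẑ; lever o_n−o_0 = (4.0000,-6.0000,3.7321)
cross product → J_v[:, 0] = (6.0000,4.0000,-0.0000)
J_ω[:, 0] = z_0
entry J[0][0] = 6.0000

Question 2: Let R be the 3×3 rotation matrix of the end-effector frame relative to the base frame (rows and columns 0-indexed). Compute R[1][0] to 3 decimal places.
-0.500

End-effector x-axis (col 0 of R) = (-0.0000,-0.5000,0.8660)
R[1][0] = -0.5000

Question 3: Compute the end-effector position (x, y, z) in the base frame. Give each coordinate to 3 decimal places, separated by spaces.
after link 1: o_1 = (0.0000, -5.0000, 2.0000)
after link 2: o_2 = (4.0000, -6.0000, 3.7321)

4.000 -6.000 3.732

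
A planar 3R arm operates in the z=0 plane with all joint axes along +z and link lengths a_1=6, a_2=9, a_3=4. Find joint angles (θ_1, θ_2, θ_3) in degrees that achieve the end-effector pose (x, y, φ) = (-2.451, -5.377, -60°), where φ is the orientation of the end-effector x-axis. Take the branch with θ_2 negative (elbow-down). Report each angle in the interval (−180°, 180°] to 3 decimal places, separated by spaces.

wrist centre = target − a_3·(cos φ, sin φ) = (-4.4510, -1.9129)
cos θ_2 = (23.4706−6²−9²)/(2·6·9) = -0.8660; θ_2 = -149.9986° (elbow-down)
β = atan2(-1.9129,-4.4510) = -156.7435°; ψ = atan2(-4.5002,-1.7941) = -111.7360°
θ_1 = β − ψ = -45.0075°
θ_3 = φ − θ_1 − θ_2 = 135.0061° (wrapped to (-180°,180°])

-45.008 -149.999 135.006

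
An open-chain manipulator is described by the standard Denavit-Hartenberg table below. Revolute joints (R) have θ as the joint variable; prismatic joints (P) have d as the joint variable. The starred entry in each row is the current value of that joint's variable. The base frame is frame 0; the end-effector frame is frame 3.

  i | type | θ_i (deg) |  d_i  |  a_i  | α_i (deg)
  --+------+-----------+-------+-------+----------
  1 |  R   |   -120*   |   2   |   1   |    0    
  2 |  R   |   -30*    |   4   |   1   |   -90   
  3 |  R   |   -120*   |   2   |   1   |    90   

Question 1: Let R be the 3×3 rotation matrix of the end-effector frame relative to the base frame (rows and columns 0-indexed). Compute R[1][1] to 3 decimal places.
End-effector y-axis (col 1 of R) = (0.5000,-0.8660,0.0000)
R[1][1] = -0.8660

-0.866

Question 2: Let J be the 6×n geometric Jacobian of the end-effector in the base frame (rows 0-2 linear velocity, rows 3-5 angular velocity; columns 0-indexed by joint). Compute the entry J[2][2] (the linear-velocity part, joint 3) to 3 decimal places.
0.500

axis z_2 = (0.5000,-0.8660,0.0000); lever o_n−o_2 = (1.4330,-1.4821,0.8660)
cross product → J_v[:, 2] = (-0.7500,-0.4330,0.5000)
J_ω[:, 2] = z_2
entry J[2][2] = 0.5000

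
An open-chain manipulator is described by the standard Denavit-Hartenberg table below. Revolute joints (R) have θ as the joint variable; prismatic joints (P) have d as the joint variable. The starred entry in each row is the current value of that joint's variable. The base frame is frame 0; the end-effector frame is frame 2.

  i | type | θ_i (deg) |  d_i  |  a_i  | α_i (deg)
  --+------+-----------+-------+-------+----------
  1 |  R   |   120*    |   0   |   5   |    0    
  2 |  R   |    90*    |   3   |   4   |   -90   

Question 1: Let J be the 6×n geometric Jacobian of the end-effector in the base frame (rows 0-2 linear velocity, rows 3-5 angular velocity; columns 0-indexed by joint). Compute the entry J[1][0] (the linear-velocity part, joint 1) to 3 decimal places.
-5.964

axis z_0 = ẑ; lever o_n−o_0 = (-5.9641,2.3301,3.0000)
cross product → J_v[:, 0] = (-2.3301,-5.9641,0.0000)
J_ω[:, 0] = z_0
entry J[1][0] = -5.9641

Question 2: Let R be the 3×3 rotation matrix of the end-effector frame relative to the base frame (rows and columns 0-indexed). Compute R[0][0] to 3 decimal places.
End-effector x-axis (col 0 of R) = (-0.8660,-0.5000,0.0000)
R[0][0] = -0.8660

-0.866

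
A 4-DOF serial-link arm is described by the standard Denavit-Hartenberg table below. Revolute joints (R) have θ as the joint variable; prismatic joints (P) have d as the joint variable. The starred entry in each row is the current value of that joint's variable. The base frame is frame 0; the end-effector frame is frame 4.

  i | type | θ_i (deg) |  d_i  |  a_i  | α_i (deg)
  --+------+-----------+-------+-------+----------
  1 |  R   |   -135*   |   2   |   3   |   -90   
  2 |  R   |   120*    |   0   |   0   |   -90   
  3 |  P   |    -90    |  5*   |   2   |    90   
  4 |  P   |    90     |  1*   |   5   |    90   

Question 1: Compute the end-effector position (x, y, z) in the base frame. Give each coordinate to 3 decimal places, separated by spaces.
5.063 2.235 7.866

after link 1: o_1 = (-2.1213, -2.1213, 2.0000)
after link 2: o_2 = (-2.1213, -2.1213, 2.0000)
after link 3: o_3 = (2.3548, -0.4737, 4.5000)
after link 4: o_4 = (5.0631, 2.2346, 7.8660)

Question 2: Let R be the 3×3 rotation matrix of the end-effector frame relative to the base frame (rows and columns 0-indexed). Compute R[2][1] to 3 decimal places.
0.866

End-effector y-axis (col 1 of R) = (-0.3536,-0.3536,0.8660)
R[2][1] = 0.8660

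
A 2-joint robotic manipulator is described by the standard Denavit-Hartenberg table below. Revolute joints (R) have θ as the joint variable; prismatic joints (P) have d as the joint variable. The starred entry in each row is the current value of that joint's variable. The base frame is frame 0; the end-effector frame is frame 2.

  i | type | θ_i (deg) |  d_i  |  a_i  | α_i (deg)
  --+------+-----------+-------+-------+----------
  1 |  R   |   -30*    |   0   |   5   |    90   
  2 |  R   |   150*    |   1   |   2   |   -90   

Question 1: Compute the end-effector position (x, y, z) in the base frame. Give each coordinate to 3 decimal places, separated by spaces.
after link 1: o_1 = (4.3301, -2.5000, 0.0000)
after link 2: o_2 = (2.3301, -2.5000, 1.0000)

2.330 -2.500 1.000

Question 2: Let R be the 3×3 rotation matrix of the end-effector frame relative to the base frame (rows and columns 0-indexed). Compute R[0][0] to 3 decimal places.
-0.750

End-effector x-axis (col 0 of R) = (-0.7500,0.4330,0.5000)
R[0][0] = -0.7500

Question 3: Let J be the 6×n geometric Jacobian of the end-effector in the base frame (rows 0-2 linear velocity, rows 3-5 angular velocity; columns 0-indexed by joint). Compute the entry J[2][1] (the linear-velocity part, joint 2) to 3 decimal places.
axis z_1 = (-0.5000,-0.8660,0.0000); lever o_n−o_1 = (-2.0000,0.0000,1.0000)
cross product → J_v[:, 1] = (-0.8660,0.5000,-1.7321)
J_ω[:, 1] = z_1
entry J[2][1] = -1.7321

-1.732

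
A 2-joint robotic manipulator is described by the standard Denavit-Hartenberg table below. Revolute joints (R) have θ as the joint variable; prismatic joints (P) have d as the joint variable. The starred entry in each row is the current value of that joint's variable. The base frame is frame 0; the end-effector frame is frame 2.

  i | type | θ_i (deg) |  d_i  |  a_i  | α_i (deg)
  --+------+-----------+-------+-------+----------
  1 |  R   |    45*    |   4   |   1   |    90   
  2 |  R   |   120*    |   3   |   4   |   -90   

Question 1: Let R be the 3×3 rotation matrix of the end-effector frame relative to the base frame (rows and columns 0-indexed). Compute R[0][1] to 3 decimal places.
End-effector y-axis (col 1 of R) = (-0.7071,0.7071,-0.0000)
R[0][1] = -0.7071

-0.707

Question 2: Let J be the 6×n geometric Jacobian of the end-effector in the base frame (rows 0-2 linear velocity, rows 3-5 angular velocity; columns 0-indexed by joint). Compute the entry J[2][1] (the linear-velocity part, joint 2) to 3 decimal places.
-2.000

axis z_1 = (0.7071,-0.7071,0.0000); lever o_n−o_1 = (0.7071,-3.5355,3.4641)
cross product → J_v[:, 1] = (-2.4495,-2.4495,-2.0000)
J_ω[:, 1] = z_1
entry J[2][1] = -2.0000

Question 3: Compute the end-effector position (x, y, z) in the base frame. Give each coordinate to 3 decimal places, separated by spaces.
1.414 -2.828 7.464

after link 1: o_1 = (0.7071, 0.7071, 4.0000)
after link 2: o_2 = (1.4142, -2.8284, 7.4641)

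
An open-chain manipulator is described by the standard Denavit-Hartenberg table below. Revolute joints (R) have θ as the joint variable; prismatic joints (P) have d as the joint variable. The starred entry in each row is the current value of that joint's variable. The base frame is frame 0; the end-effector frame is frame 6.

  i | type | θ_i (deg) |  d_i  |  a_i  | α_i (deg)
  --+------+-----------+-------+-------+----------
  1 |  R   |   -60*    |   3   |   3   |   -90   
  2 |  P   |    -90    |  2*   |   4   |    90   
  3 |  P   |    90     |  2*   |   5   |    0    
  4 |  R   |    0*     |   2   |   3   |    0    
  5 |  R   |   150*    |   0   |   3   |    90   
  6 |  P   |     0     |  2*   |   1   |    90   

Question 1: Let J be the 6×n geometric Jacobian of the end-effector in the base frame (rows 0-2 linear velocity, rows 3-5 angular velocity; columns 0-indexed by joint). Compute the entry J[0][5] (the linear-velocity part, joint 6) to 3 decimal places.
prismatic axis z_5 = (0.4330,0.2500,-0.8660)
J_v[:, 5] = z_5; J_ω[:, 5] = (0,0,0)
entry J[0][5] = 0.4330

0.433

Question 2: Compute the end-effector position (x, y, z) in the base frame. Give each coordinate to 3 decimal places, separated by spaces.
6.026 4.634 3.268

after link 1: o_1 = (1.5000, -2.5981, 3.0000)
after link 2: o_2 = (3.2321, -1.5981, 7.0000)
after link 3: o_3 = (6.5622, 2.6340, 7.0000)
after link 4: o_4 = (8.1603, 5.8660, 7.0000)
after link 5: o_5 = (5.9103, 4.5670, 5.5000)
after link 6: o_6 = (6.0263, 4.6340, 3.2679)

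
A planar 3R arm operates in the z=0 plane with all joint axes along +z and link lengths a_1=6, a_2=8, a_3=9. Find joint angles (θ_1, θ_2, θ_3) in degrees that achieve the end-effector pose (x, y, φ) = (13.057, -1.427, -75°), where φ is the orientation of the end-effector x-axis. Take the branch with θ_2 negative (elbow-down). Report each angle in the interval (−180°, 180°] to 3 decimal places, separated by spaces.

59.998 -45.001 -89.998

wrist centre = target − a_3·(cos φ, sin φ) = (10.7276, 7.2663)
cos θ_2 = (167.8816−6²−8²)/(2·6·8) = 0.7071; θ_2 = -45.0005° (elbow-down)
β = atan2(7.2663,10.7276) = 34.1117°; ψ = atan2(-5.6569,11.6568) = -25.8868°
θ_1 = β − ψ = 59.9984°
θ_3 = φ − θ_1 − θ_2 = -89.9979° (wrapped to (-180°,180°])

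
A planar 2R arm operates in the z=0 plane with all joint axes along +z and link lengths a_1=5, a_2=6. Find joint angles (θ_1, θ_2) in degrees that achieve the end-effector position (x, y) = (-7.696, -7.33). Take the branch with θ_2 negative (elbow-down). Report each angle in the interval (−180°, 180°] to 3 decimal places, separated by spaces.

cos θ_2 = (112.9573−5²−6²)/(2·5·6) = 0.8660; θ_2 = -30.0080° (elbow-down)
β = atan2(-7.3300,-7.6960) = -136.3953°; ψ = atan2(-3.0007,10.1957) = -16.3998°
θ_1 = β − ψ = -119.9955°

-119.996 -30.008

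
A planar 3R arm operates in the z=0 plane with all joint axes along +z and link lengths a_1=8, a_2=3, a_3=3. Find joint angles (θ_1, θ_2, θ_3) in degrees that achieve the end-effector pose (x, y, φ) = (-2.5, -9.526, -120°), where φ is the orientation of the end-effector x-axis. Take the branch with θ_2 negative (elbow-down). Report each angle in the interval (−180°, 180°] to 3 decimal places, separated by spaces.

wrist centre = target − a_3·(cos φ, sin φ) = (-1.0000, -6.9279)
cos θ_2 = (48.9961−8²−3²)/(2·8·3) = -0.5001; θ_2 = -120.0053° (elbow-down)
β = atan2(-6.9279,-1.0000) = -98.2135°; ψ = atan2(-2.5979,6.4998) = -21.7865°
θ_1 = β − ψ = -76.4271°
θ_3 = φ − θ_1 − θ_2 = 76.4324° (wrapped to (-180°,180°])

-76.427 -120.005 76.432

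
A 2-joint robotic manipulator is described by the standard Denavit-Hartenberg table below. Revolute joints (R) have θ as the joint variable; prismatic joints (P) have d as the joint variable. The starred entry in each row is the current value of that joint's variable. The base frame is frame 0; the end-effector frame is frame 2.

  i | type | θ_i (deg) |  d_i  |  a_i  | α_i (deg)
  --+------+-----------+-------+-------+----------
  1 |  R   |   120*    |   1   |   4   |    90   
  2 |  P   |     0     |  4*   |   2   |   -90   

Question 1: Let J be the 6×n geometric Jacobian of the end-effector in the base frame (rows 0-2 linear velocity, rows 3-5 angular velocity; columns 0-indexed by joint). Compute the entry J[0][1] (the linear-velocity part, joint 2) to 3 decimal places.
prismatic axis z_1 = (0.8660,0.5000,0.0000)
J_v[:, 1] = z_1; J_ω[:, 1] = (0,0,0)
entry J[0][1] = 0.8660

0.866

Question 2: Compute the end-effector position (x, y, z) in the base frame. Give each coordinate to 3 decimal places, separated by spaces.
after link 1: o_1 = (-2.0000, 3.4641, 1.0000)
after link 2: o_2 = (0.4641, 7.1962, 1.0000)

0.464 7.196 1.000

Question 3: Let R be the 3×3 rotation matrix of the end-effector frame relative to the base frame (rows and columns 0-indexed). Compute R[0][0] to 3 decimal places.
End-effector x-axis (col 0 of R) = (-0.5000,0.8660,0.0000)
R[0][0] = -0.5000

-0.500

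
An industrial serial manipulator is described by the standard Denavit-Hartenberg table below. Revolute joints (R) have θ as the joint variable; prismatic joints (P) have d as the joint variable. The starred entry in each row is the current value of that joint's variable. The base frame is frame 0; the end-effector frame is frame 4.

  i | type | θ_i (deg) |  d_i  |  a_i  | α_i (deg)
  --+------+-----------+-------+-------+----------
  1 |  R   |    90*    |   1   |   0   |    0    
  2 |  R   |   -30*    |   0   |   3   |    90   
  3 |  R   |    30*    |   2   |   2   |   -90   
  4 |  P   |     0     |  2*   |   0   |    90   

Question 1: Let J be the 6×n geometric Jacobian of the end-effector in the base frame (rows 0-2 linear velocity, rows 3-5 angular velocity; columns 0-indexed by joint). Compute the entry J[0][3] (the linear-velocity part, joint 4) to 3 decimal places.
-0.250

prismatic axis z_3 = (-0.2500,-0.4330,0.8660)
J_v[:, 3] = z_3; J_ω[:, 3] = (0,0,0)
entry J[0][3] = -0.2500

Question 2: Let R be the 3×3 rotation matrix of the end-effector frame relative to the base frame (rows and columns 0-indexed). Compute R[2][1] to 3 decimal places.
0.866

End-effector y-axis (col 1 of R) = (-0.2500,-0.4330,0.8660)
R[2][1] = 0.8660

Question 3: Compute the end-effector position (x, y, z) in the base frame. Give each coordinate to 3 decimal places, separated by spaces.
after link 1: o_1 = (0.0000, 0.0000, 1.0000)
after link 2: o_2 = (1.5000, 2.5981, 1.0000)
after link 3: o_3 = (4.0981, 3.0981, 2.0000)
after link 4: o_4 = (3.5981, 2.2321, 3.7321)

3.598 2.232 3.732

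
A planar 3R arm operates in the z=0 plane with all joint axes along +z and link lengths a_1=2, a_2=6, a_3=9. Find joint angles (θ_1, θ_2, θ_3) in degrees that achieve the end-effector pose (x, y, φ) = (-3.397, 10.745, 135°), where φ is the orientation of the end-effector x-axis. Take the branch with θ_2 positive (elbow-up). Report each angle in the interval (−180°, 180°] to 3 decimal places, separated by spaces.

wrist centre = target − a_3·(cos φ, sin φ) = (2.9670, 4.3810)
cos θ_2 = (27.9964−2²−6²)/(2·2·6) = -0.5002; θ_2 = 120.0100° (elbow-up)
β = atan2(4.3810,2.9670) = 55.8931°; ψ = atan2(5.1956,-1.0009) = 100.9041°
θ_1 = β − ψ = -45.0111°
θ_3 = φ − θ_1 − θ_2 = 60.0011° (wrapped to (-180°,180°])

-45.011 120.010 60.001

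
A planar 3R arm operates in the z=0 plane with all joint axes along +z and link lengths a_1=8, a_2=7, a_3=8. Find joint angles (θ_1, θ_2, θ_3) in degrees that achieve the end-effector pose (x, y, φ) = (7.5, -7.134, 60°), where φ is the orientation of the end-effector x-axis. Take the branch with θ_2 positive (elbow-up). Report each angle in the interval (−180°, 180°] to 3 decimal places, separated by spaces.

-90.000 29.999 120.000

wrist centre = target − a_3·(cos φ, sin φ) = (3.5000, -14.0622)
cos θ_2 = (209.9956−8²−7²)/(2·8·7) = 0.8660; θ_2 = 29.9993° (elbow-up)
β = atan2(-14.0622,3.5000) = -76.0234°; ψ = atan2(3.4999,14.0622) = 13.9763°
θ_1 = β − ψ = -89.9997°
θ_3 = φ − θ_1 − θ_2 = 120.0004° (wrapped to (-180°,180°])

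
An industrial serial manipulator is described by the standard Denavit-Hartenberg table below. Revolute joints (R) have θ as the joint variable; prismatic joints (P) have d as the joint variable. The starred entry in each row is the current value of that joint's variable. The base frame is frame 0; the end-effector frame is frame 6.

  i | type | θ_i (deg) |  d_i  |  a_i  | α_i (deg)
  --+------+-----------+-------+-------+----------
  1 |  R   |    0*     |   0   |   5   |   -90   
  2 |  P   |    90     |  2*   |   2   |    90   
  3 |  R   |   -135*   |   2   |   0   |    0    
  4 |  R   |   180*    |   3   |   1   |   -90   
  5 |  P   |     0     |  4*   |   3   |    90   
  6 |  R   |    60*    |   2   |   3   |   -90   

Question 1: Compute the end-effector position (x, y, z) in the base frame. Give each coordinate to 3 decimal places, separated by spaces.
12.000 10.555 -1.224

after link 1: o_1 = (5.0000, 0.0000, 0.0000)
after link 2: o_2 = (5.0000, 2.0000, -2.0000)
after link 3: o_3 = (7.0000, 2.0000, -2.0000)
after link 4: o_4 = (10.0000, 2.7071, -2.7071)
after link 5: o_5 = (10.0000, 7.6569, -2.0000)
after link 6: o_6 = (12.0000, 10.5546, -1.2235)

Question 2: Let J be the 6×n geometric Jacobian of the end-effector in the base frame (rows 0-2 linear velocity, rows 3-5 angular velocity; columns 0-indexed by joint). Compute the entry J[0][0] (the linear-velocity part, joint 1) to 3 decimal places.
axis z_0 = ẑ; lever o_n−o_0 = (12.0000,10.5546,-1.2235)
cross product → J_v[:, 0] = (-10.5546,12.0000,0.0000)
J_ω[:, 0] = z_0
entry J[0][0] = -10.5546

-10.555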